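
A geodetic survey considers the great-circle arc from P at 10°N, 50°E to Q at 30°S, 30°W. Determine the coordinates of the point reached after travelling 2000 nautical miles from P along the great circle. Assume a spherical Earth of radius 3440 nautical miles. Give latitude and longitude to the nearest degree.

≈ 8°S, 22°E

Convert each endpoint to a unit vector on the sphere (x = cos φ cos λ, y = cos φ sin λ, z = sin φ).
The central angle between the endpoints is δ = arccos(p₁·p₂) ≈ 1.509 rad (86.5°). The total great-circle distance is δ·R ≈ 1.509 × 3440 ≈ 5193 nmi, so the target fraction is f = 2000/5193 ≈ 0.385.
Interpolate at f ≈ 0.385 with slerp weights a = sin((1−f)δ)/sin δ ≈ 0.802, b = sin(fδ)/sin δ ≈ 0.550.
p = a·p₁ + b·p₂ ≈ (0.920, 0.367, -0.136); φ = arcsin(p_z) ≈ -7.81°, λ = atan2(p_y, p_x) ≈ 21.73°.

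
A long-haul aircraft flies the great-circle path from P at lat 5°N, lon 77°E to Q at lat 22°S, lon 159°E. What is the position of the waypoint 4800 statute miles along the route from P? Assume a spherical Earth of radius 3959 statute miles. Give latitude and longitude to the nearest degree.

≈ lat 19°S, lon 143°E

From cos δ = sin φ₁ sin φ₂ + cos φ₁ cos φ₂ cos Δλ, the central angle is δ ≈ 1.475 rad (84.5°). The total great-circle distance is δ·R ≈ 1.475 × 3959 ≈ 5839 mi, so the target fraction is f = 4800/5839 ≈ 0.822.
Interpolate at f ≈ 0.822 with slerp weights a = sin((1−f)δ)/sin δ ≈ 0.261, b = sin(fδ)/sin δ ≈ 0.941.
p = a·p₁ + b·p₂ ≈ (-0.756, 0.565, -0.330); φ = arcsin(p_z) ≈ -19.25°, λ = atan2(p_y, p_x) ≈ 143.20°.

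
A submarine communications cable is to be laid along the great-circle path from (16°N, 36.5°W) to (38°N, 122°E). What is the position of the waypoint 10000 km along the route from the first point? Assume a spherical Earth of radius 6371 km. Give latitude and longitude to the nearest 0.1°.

≈ (64.6°N, 90.5°E)

Convert each endpoint to a unit vector on the sphere (x = cos φ cos λ, y = cos φ sin λ, z = sin φ).
The central angle between the endpoints is δ = arccos(p₁·p₂) ≈ 2.135 rad (122.3°). The total great-circle distance is δ·R ≈ 2.135 × 6371 ≈ 13605 km, so the target fraction is f = 10000/13605 ≈ 0.735.
Interpolate at f ≈ 0.735 with slerp weights a = sin((1−f)δ)/sin δ ≈ 0.635, b = sin(fδ)/sin δ ≈ 1.184.
p = a·p₁ + b·p₂ ≈ (-0.004, 0.428, 0.904); φ = arcsin(p_z) ≈ 64.64°, λ = atan2(p_y, p_x) ≈ 90.53°.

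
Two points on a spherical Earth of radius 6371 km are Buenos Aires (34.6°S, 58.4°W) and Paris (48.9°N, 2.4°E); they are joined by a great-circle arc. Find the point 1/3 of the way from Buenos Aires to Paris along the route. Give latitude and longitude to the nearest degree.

From cos δ = sin φ₁ sin φ₂ + cos φ₁ cos φ₂ cos Δλ, the central angle is δ ≈ 1.735 rad (99.4°).
Interpolate at f = 1/3 with slerp weights a = sin((1−f)δ)/sin δ ≈ 0.928, b = sin(fδ)/sin δ ≈ 0.554.
p = a·p₁ + b·p₂ ≈ (0.764, -0.635, -0.109); φ = arcsin(p_z) ≈ -6.28°, λ = atan2(p_y, p_x) ≈ -39.74°.

≈ 6°S, 40°W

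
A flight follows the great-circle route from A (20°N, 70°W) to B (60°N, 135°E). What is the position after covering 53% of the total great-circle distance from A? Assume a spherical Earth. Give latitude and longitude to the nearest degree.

≈ (69°N, 98°W)

From cos δ = sin φ₁ sin φ₂ + cos φ₁ cos φ₂ cos Δλ, the central angle is δ ≈ 1.701 rad (97.4°).
Interpolate at f = 0.53 with slerp weights a = sin((1−f)δ)/sin δ ≈ 0.723, b = sin(fδ)/sin δ ≈ 0.791.
p = a·p₁ + b·p₂ ≈ (-0.047, -0.359, 0.932); φ = arcsin(p_z) ≈ 68.78°, λ = atan2(p_y, p_x) ≈ -97.50°.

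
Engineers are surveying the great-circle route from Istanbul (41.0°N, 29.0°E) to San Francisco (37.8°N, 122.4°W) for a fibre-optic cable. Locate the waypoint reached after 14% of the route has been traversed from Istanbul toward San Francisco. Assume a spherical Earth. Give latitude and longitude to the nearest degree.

Convert each endpoint to a unit vector on the sphere (x = cos φ cos λ, y = cos φ sin λ, z = sin φ).
The central angle between the endpoints is δ = arccos(p₁·p₂) ≈ 1.693 rad (97.0°).
Interpolate at f = 0.14 with slerp weights a = sin((1−f)δ)/sin δ ≈ 1.001, b = sin(fδ)/sin δ ≈ 0.236.
p = a·p₁ + b·p₂ ≈ (0.560, 0.208, 0.802); φ = arcsin(p_z) ≈ 53.28°, λ = atan2(p_y, p_x) ≈ 20.40°.

≈ (53°N, 20°E)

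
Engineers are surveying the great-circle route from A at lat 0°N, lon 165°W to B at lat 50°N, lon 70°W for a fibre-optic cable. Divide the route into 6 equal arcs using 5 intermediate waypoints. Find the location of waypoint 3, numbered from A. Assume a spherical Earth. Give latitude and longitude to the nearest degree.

Convert each endpoint to a unit vector on the sphere (x = cos φ cos λ, y = cos φ sin λ, z = sin φ).
The central angle between the endpoints is δ = arccos(p₁·p₂) ≈ 1.627 rad (93.2°).
Interpolate at f = 3/6 with slerp weights a = sin((1−f)δ)/sin δ ≈ 0.728, b = sin(fδ)/sin δ ≈ 0.728.
p = a·p₁ + b·p₂ ≈ (-0.543, -0.628, 0.558); φ = arcsin(p_z) ≈ 33.88°, λ = atan2(p_y, p_x) ≈ -130.85°.

≈ lat 34°N, lon 131°W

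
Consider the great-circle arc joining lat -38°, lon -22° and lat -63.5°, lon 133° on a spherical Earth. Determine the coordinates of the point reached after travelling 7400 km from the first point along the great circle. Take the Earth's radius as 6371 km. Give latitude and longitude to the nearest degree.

≈ lat -73°, lon 122°

Convert each endpoint to a unit vector on the sphere (x = cos φ cos λ, y = cos φ sin λ, z = sin φ).
The central angle between the endpoints is δ = arccos(p₁·p₂) ≈ 1.336 rad (76.6°). The total great-circle distance is δ·R ≈ 1.336 × 6371 ≈ 8514 km, so the target fraction is f = 7400/8514 ≈ 0.869.
Interpolate at f ≈ 0.869 with slerp weights a = sin((1−f)δ)/sin δ ≈ 0.179, b = sin(fδ)/sin δ ≈ 0.943.
p = a·p₁ + b·p₂ ≈ (-0.156, 0.255, -0.954); φ = arcsin(p_z) ≈ -72.59°, λ = atan2(p_y, p_x) ≈ 121.52°.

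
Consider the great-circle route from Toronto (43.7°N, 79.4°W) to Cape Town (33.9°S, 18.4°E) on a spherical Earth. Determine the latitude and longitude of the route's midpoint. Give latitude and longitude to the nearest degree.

Convert each endpoint to a unit vector on the sphere (x = cos φ cos λ, y = cos φ sin λ, z = sin φ).
The central angle between the endpoints is δ = arccos(p₁·p₂) ≈ 2.056 rad (117.8°).
Interpolate at f = 1/2 with slerp weights a = sin((1−f)δ)/sin δ ≈ 0.968, b = sin(fδ)/sin δ ≈ 0.968.
p = a·p₁ + b·p₂ ≈ (0.891, -0.434, 0.129); φ = arcsin(p_z) ≈ 7.41°, λ = atan2(p_y, p_x) ≈ -25.98°.

≈ 7°N, 26°W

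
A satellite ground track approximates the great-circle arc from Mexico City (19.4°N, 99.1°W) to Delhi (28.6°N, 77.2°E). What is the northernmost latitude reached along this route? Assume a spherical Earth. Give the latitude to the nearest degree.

≈ 86°N

The great circle lies in the plane with unit normal n̂ = (p₁ × p₂)/|p₁ × p₂|.
Here n̂_z ≈ +0.072; the vertex latitude is φ_max = arccos|n̂_z| ≈ 85.9°.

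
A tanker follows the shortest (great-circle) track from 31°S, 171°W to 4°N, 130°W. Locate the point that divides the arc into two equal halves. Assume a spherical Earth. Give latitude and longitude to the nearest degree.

Convert each endpoint to a unit vector on the sphere (x = cos φ cos λ, y = cos φ sin λ, z = sin φ).
The central angle between the endpoints is δ = arccos(p₁·p₂) ≈ 0.915 rad (52.5°).
Interpolate at f = 1/2 with slerp weights a = sin((1−f)δ)/sin δ ≈ 0.557, b = sin(fδ)/sin δ ≈ 0.557.
p = a·p₁ + b·p₂ ≈ (-0.829, -0.501, -0.248); φ = arcsin(p_z) ≈ -14.37°, λ = atan2(p_y, p_x) ≈ -148.88°.

≈ 14°S, 149°W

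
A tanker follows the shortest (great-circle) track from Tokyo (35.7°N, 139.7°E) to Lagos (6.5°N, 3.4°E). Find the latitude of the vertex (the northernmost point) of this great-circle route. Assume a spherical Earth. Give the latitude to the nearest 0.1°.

The great circle lies in the plane with unit normal n̂ = (p₁ × p₂)/|p₁ × p₂|.
Here n̂_z ≈ -0.651; the vertex latitude is φ_max = arccos|n̂_z| ≈ 49.4°.
Check via Clairaut: cos φ_max = |cos φ₁| · sin C = cos(35.7°)·sin(53.3°) ≈ 0.651, again giving ≈ 49.4°.

≈ 49.4°N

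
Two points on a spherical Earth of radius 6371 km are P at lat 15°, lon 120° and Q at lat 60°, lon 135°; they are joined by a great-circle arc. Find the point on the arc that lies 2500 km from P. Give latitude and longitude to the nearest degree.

≈ lat 37°, lon 125°

Write both endpoints as unit vectors p₁, p₂ with components (cos φ cos λ, cos φ sin λ, sin φ).
The central angle between the endpoints is δ = arccos(p₁·p₂) ≈ 0.808 rad (46.3°). The total great-circle distance is δ·R ≈ 0.808 × 6371 ≈ 5150 km, so the target fraction is f = 2500/5150 ≈ 0.485.
Interpolate at f ≈ 0.485 with slerp weights a = sin((1−f)δ)/sin δ ≈ 0.559, b = sin(fδ)/sin δ ≈ 0.529.
p = a·p₁ + b·p₂ ≈ (-0.457, 0.654, 0.603); φ = arcsin(p_z) ≈ 37.05°, λ = atan2(p_y, p_x) ≈ 124.92°.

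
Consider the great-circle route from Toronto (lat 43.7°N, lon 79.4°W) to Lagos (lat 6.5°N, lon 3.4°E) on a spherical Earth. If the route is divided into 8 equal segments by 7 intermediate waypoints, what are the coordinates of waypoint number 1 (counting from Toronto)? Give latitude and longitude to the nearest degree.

≈ lat 43°N, lon 66°W

Convert each endpoint to a unit vector on the sphere (x = cos φ cos λ, y = cos φ sin λ, z = sin φ).
The central angle between the endpoints is δ = arccos(p₁·p₂) ≈ 1.402 rad (80.3°).
Interpolate at f = 1/8 with slerp weights a = sin((1−f)δ)/sin δ ≈ 0.955, b = sin(fδ)/sin δ ≈ 0.177.
p = a·p₁ + b·p₂ ≈ (0.302, -0.668, 0.680); φ = arcsin(p_z) ≈ 42.83°, λ = atan2(p_y, p_x) ≈ -65.65°.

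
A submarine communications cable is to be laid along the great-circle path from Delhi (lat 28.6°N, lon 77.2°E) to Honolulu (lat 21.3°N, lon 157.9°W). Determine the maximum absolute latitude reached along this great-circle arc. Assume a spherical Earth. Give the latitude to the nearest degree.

The great circle lies in the plane with unit normal n̂ = (p₁ × p₂)/|p₁ × p₂|.
Here n̂_z ≈ +0.702; the vertex latitude is φ_max = arccos|n̂_z| ≈ 45.4°.
Check via Clairaut: cos φ_max = |cos φ₁| · sin C = cos(28.6°)·sin(53.1°) ≈ 0.702, again giving ≈ 45.4°.

≈ 45°N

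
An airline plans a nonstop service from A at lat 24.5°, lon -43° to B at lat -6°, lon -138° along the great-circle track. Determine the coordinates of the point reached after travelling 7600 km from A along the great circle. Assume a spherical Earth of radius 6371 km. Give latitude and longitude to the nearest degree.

≈ lat 6°, lon -112°

Convert each endpoint to a unit vector on the sphere (x = cos φ cos λ, y = cos φ sin λ, z = sin φ).
The central angle between the endpoints is δ = arccos(p₁·p₂) ≈ 1.693 rad (97.0°). The total great-circle distance is δ·R ≈ 1.693 × 6371 ≈ 10788 km, so the target fraction is f = 7600/10788 ≈ 0.704.
Interpolate at f ≈ 0.704 with slerp weights a = sin((1−f)δ)/sin δ ≈ 0.483, b = sin(fδ)/sin δ ≈ 0.936.
p = a·p₁ + b·p₂ ≈ (-0.370, -0.923, 0.103); φ = arcsin(p_z) ≈ 5.89°, λ = atan2(p_y, p_x) ≈ -111.86°.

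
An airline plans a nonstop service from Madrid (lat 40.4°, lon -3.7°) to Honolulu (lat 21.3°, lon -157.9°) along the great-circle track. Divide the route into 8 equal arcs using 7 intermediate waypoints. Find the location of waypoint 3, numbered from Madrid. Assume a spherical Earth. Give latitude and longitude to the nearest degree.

≈ lat 70°, lon -65°

From cos δ = sin φ₁ sin φ₂ + cos φ₁ cos φ₂ cos Δλ, the central angle is δ ≈ 1.986 rad (113.8°).
Interpolate at f = 3/8 with slerp weights a = sin((1−f)δ)/sin δ ≈ 1.034, b = sin(fδ)/sin δ ≈ 0.741.
p = a·p₁ + b·p₂ ≈ (0.146, -0.310, 0.939); φ = arcsin(p_z) ≈ 69.93°, λ = atan2(p_y, p_x) ≈ -64.75°.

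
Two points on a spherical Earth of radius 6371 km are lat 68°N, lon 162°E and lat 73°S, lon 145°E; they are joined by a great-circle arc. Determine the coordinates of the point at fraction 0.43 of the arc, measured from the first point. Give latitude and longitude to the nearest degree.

From cos δ = sin φ₁ sin φ₂ + cos φ₁ cos φ₂ cos Δλ, the central angle is δ ≈ 2.469 rad (141.4°).
Interpolate at f = 0.43 with slerp weights a = sin((1−f)δ)/sin δ ≈ 1.583, b = sin(fδ)/sin δ ≈ 1.401.
p = a·p₁ + b·p₂ ≈ (-0.899, 0.418, 0.128); φ = arcsin(p_z) ≈ 7.36°, λ = atan2(p_y, p_x) ≈ 155.07°.

≈ lat 7°N, lon 155°E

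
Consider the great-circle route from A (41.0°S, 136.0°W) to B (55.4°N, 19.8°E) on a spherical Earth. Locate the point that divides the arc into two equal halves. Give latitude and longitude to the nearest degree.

≈ (27°N, 91°W)

Convert each endpoint to a unit vector on the sphere (x = cos φ cos λ, y = cos φ sin λ, z = sin φ).
The central angle between the endpoints is δ = arccos(p₁·p₂) ≈ 2.768 rad (158.6°).
Interpolate at f = 1/2 with slerp weights a = sin((1−f)δ)/sin δ ≈ 2.690, b = sin(fδ)/sin δ ≈ 2.690.
p = a·p₁ + b·p₂ ≈ (-0.023, -0.893, 0.450); φ = arcsin(p_z) ≈ 26.71°, λ = atan2(p_y, p_x) ≈ -91.49°.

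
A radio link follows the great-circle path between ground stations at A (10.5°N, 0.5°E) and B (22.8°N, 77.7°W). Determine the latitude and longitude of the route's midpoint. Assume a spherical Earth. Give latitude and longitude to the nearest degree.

≈ (21°N, 37°W)

The haversine formula gives a central angle δ ≈ 1.312 rad (75.2°) between the endpoints.
Interpolate at f = 1/2 with slerp weights a = sin((1−f)δ)/sin δ ≈ 0.631, b = sin(fδ)/sin δ ≈ 0.631.
p = a·p₁ + b·p₂ ≈ (0.744, -0.563, 0.359); φ = arcsin(p_z) ≈ 21.07°, λ = atan2(p_y, p_x) ≈ -37.10°.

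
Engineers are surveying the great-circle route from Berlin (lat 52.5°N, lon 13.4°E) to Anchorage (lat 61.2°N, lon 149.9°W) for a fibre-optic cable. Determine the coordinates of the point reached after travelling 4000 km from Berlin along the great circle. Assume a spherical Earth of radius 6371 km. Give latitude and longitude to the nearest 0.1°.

From cos δ = sin φ₁ sin φ₂ + cos φ₁ cos φ₂ cos Δλ, the central angle is δ ≈ 1.144 rad (65.5°). The total great-circle distance is δ·R ≈ 1.144 × 6371 ≈ 7286 km, so the target fraction is f = 4000/7286 ≈ 0.549.
Interpolate at f ≈ 0.549 with slerp weights a = sin((1−f)δ)/sin δ ≈ 0.542, b = sin(fδ)/sin δ ≈ 0.645.
p = a·p₁ + b·p₂ ≈ (0.052, -0.079, 0.995); φ = arcsin(p_z) ≈ 84.55°, λ = atan2(p_y, p_x) ≈ -56.85°.

≈ lat 84.6°N, lon 56.9°W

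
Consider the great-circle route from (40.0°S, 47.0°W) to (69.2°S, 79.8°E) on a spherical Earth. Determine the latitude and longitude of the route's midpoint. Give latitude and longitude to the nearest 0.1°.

Convert each endpoint to a unit vector on the sphere (x = cos φ cos λ, y = cos φ sin λ, z = sin φ).
The central angle between the endpoints is δ = arccos(p₁·p₂) ≈ 1.117 rad (64.0°).
Interpolate at f = 1/2 with slerp weights a = sin((1−f)δ)/sin δ ≈ 0.590, b = sin(fδ)/sin δ ≈ 0.590.
p = a·p₁ + b·p₂ ≈ (0.345, -0.124, -0.930); φ = arcsin(p_z) ≈ -68.48°, λ = atan2(p_y, p_x) ≈ -19.80°.

≈ (68.5°S, 19.8°W)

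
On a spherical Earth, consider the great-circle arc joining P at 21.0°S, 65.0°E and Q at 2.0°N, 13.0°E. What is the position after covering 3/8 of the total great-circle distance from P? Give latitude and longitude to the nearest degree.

≈ 13°S, 45°E

Write both endpoints as unit vectors p₁, p₂ with components (cos φ cos λ, cos φ sin λ, sin φ).
The central angle between the endpoints is δ = arccos(p₁·p₂) ≈ 0.974 rad (55.8°).
Interpolate at f = 3/8 with slerp weights a = sin((1−f)δ)/sin δ ≈ 0.691, b = sin(fδ)/sin δ ≈ 0.432.
p = a·p₁ + b·p₂ ≈ (0.693, 0.682, -0.233); φ = arcsin(p_z) ≈ -13.46°, λ = atan2(p_y, p_x) ≈ 44.53°.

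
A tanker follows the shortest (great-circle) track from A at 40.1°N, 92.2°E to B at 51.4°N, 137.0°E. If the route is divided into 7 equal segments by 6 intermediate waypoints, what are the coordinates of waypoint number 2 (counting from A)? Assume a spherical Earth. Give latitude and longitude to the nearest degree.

From cos δ = sin φ₁ sin φ₂ + cos φ₁ cos φ₂ cos Δλ, the central angle is δ ≈ 0.570 rad (32.6°).
Interpolate at f = 2/7 with slerp weights a = sin((1−f)δ)/sin δ ≈ 0.734, b = sin(fδ)/sin δ ≈ 0.300.
p = a·p₁ + b·p₂ ≈ (-0.159, 0.689, 0.707); φ = arcsin(p_z) ≈ 45.03°, λ = atan2(p_y, p_x) ≈ 102.97°.

≈ 45°N, 103°E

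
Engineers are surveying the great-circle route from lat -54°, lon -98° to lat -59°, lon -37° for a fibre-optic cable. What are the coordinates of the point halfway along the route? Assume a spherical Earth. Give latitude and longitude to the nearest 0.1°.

The haversine formula gives a central angle δ ≈ 0.573 rad (32.8°) between the endpoints.
Interpolate at f = 1/2 with slerp weights a = sin((1−f)δ)/sin δ ≈ 0.521, b = sin(fδ)/sin δ ≈ 0.521.
p = a·p₁ + b·p₂ ≈ (0.172, -0.465, -0.869); φ = arcsin(p_z) ≈ -60.29°, λ = atan2(p_y, p_x) ≈ -69.73°.

≈ lat -60.3°, lon -69.7°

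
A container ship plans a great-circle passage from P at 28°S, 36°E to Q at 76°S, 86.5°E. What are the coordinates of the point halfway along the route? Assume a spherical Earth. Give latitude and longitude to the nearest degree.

The haversine formula gives a central angle δ ≈ 0.938 rad (53.7°) between the endpoints.
Interpolate at f = 1/2 with slerp weights a = sin((1−f)δ)/sin δ ≈ 0.561, b = sin(fδ)/sin δ ≈ 0.561.
p = a·p₁ + b·p₂ ≈ (0.409, 0.426, -0.807); φ = arcsin(p_z) ≈ -53.81°, λ = atan2(p_y, p_x) ≈ 46.21°.

≈ 54°S, 46°E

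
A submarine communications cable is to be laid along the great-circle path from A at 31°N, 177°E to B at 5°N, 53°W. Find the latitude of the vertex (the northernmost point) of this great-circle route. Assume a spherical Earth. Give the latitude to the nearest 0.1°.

The great circle lies in the plane with unit normal n̂ = (p₁ × p₂)/|p₁ × p₂|.
Here n̂_z ≈ +0.757; the vertex latitude is φ_max = arccos|n̂_z| ≈ 40.8°.
Check via Clairaut: cos φ_max = |cos φ₁| · sin C = cos(31.0°)·sin(62.1°) ≈ 0.757, again giving ≈ 40.8°.

≈ 40.8°N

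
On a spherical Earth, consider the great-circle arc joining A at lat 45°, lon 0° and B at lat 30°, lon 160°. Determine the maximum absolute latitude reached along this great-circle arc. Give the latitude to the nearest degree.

The great circle lies in the plane with unit normal n̂ = (p₁ × p₂)/|p₁ × p₂|.
Here n̂_z ≈ +0.215; the vertex latitude is φ_max = arccos|n̂_z| ≈ 77.6°.

≈ 78°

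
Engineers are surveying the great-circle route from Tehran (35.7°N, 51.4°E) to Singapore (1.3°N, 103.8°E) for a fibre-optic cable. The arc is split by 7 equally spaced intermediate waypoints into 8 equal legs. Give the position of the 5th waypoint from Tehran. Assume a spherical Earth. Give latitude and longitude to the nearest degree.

≈ 16°N, 87°E

Convert each endpoint to a unit vector on the sphere (x = cos φ cos λ, y = cos φ sin λ, z = sin φ).
The central angle between the endpoints is δ = arccos(p₁·p₂) ≈ 1.037 rad (59.4°).
Interpolate at f = 5/8 with slerp weights a = sin((1−f)δ)/sin δ ≈ 0.440, b = sin(fδ)/sin δ ≈ 0.701.
p = a·p₁ + b·p₂ ≈ (0.056, 0.960, 0.273); φ = arcsin(p_z) ≈ 15.84°, λ = atan2(p_y, p_x) ≈ 86.67°.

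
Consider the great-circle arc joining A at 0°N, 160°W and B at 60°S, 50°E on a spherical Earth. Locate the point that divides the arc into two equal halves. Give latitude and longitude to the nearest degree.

Write both endpoints as unit vectors p₁, p₂ with components (cos φ cos λ, cos φ sin λ, sin φ).
The central angle between the endpoints is δ = arccos(p₁·p₂) ≈ 2.019 rad (115.7°).
Interpolate at f = 1/2 with slerp weights a = sin((1−f)δ)/sin δ ≈ 0.939, b = sin(fδ)/sin δ ≈ 0.939.
p = a·p₁ + b·p₂ ≈ (-0.581, 0.039, -0.813); φ = arcsin(p_z) ≈ -54.42°, λ = atan2(p_y, p_x) ≈ 176.21°.

≈ 54°S, 176°E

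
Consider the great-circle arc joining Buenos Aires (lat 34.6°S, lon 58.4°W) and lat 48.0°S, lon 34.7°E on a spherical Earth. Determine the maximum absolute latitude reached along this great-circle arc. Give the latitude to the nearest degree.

The great circle lies in the plane with unit normal n̂ = (p₁ × p₂)/|p₁ × p₂|.
Here n̂_z ≈ +0.598; the vertex latitude is φ_max = arccos|n̂_z| ≈ 53.3°.
Check via Clairaut: cos φ_max = |cos φ₁| · sin C = cos(34.6°)·sin(133.4°) ≈ 0.598, again giving ≈ 53.3°.

≈ 53°S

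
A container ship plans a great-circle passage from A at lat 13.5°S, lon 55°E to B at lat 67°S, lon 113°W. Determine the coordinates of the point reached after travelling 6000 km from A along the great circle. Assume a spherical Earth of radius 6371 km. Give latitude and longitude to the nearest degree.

≈ lat 67°S, lon 45°E

Convert each endpoint to a unit vector on the sphere (x = cos φ cos λ, y = cos φ sin λ, z = sin φ).
The central angle between the endpoints is δ = arccos(p₁·p₂) ≈ 1.728 rad (99.0°). The total great-circle distance is δ·R ≈ 1.728 × 6371 ≈ 11010 km, so the target fraction is f = 6000/11010 ≈ 0.545.
Interpolate at f ≈ 0.545 with slerp weights a = sin((1−f)δ)/sin δ ≈ 0.717, b = sin(fδ)/sin δ ≈ 0.819.
p = a·p₁ + b·p₂ ≈ (0.275, 0.276, -0.921); φ = arcsin(p_z) ≈ -67.06°, λ = atan2(p_y, p_x) ≈ 45.17°.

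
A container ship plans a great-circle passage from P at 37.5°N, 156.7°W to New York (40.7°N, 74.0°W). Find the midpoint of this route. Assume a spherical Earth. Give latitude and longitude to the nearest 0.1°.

Write both endpoints as unit vectors p₁, p₂ with components (cos φ cos λ, cos φ sin λ, sin φ).
The central angle between the endpoints is δ = arccos(p₁·p₂) ≈ 1.078 rad (61.7°).
Interpolate at f = 1/2 with slerp weights a = sin((1−f)δ)/sin δ ≈ 0.583, b = sin(fδ)/sin δ ≈ 0.583.
p = a·p₁ + b·p₂ ≈ (-0.303, -0.607, 0.735); φ = arcsin(p_z) ≈ 47.26°, λ = atan2(p_y, p_x) ≈ -116.49°.

≈ 47.3°N, 116.5°W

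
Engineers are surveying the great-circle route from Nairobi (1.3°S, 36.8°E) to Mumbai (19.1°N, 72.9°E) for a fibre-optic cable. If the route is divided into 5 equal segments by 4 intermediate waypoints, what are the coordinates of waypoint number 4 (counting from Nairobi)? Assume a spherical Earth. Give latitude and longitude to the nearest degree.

≈ 15°N, 65°E

Convert each endpoint to a unit vector on the sphere (x = cos φ cos λ, y = cos φ sin λ, z = sin φ).
The central angle between the endpoints is δ = arccos(p₁·p₂) ≈ 0.714 rad (40.9°).
Interpolate at f = 4/5 with slerp weights a = sin((1−f)δ)/sin δ ≈ 0.217, b = sin(fδ)/sin δ ≈ 0.826.
p = a·p₁ + b·p₂ ≈ (0.403, 0.876, 0.265); φ = arcsin(p_z) ≈ 15.38°, λ = atan2(p_y, p_x) ≈ 65.27°.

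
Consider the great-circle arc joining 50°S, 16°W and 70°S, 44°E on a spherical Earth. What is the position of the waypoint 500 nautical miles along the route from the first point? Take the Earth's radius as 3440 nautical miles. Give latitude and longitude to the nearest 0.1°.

≈ 56.8°S, 7.9°W

The haversine formula gives a central angle δ ≈ 0.592 rad (33.9°) between the endpoints. The total great-circle distance is δ·R ≈ 0.592 × 3440 ≈ 2037 nmi, so the target fraction is f = 500/2037 ≈ 0.245.
Interpolate at f ≈ 0.245 with slerp weights a = sin((1−f)δ)/sin δ ≈ 0.774, b = sin(fδ)/sin δ ≈ 0.260.
p = a·p₁ + b·p₂ ≈ (0.542, -0.075, -0.837); φ = arcsin(p_z) ≈ -56.81°, λ = atan2(p_y, p_x) ≈ -7.93°.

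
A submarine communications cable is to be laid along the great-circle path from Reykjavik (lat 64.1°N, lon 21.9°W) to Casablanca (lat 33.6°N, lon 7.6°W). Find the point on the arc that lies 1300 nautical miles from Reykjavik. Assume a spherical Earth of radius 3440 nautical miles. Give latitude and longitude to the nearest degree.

≈ lat 43°N, lon 10°W

Convert each endpoint to a unit vector on the sphere (x = cos φ cos λ, y = cos φ sin λ, z = sin φ).
The central angle between the endpoints is δ = arccos(p₁·p₂) ≈ 0.554 rad (31.7°). The total great-circle distance is δ·R ≈ 0.554 × 3440 ≈ 1906 nmi, so the target fraction is f = 1300/1906 ≈ 0.682.
Interpolate at f ≈ 0.682 with slerp weights a = sin((1−f)δ)/sin δ ≈ 0.333, b = sin(fδ)/sin δ ≈ 0.701.
p = a·p₁ + b·p₂ ≈ (0.714, -0.132, 0.688); φ = arcsin(p_z) ≈ 43.45°, λ = atan2(p_y, p_x) ≈ -10.44°.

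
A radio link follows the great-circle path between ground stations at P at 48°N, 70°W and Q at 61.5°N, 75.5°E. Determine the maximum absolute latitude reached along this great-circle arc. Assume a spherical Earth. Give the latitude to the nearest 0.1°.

≈ 78.7°N

The great circle lies in the plane with unit normal n̂ = (p₁ × p₂)/|p₁ × p₂|.
Here n̂_z ≈ +0.196; the vertex latitude is φ_max = arccos|n̂_z| ≈ 78.7°.
Check via Clairaut: cos φ_max = |cos φ₁| · sin C = cos(48.0°)·sin(17.1°) ≈ 0.196, again giving ≈ 78.7°.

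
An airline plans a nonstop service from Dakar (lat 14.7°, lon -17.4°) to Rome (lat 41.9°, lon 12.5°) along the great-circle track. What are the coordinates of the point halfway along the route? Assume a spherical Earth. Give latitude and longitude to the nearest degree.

≈ lat 29°, lon -4°

Convert each endpoint to a unit vector on the sphere (x = cos φ cos λ, y = cos φ sin λ, z = sin φ).
The central angle between the endpoints is δ = arccos(p₁·p₂) ≈ 0.654 rad (37.5°).
Interpolate at f = 1/2 with slerp weights a = sin((1−f)δ)/sin δ ≈ 0.528, b = sin(fδ)/sin δ ≈ 0.528.
p = a·p₁ + b·p₂ ≈ (0.871, -0.068, 0.487); φ = arcsin(p_z) ≈ 29.12°, λ = atan2(p_y, p_x) ≈ -4.44°.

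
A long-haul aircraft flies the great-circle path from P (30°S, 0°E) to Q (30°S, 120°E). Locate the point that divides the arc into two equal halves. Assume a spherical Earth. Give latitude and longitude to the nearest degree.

The haversine formula gives a central angle δ ≈ 1.696 rad (97.2°) between the endpoints.
Interpolate at f = 1/2 with slerp weights a = sin((1−f)δ)/sin δ ≈ 0.756, b = sin(fδ)/sin δ ≈ 0.756.
p = a·p₁ + b·p₂ ≈ (0.327, 0.567, -0.756); φ = arcsin(p_z) ≈ -49.11°, λ = atan2(p_y, p_x) ≈ 60.00°.

≈ (49°S, 60°E)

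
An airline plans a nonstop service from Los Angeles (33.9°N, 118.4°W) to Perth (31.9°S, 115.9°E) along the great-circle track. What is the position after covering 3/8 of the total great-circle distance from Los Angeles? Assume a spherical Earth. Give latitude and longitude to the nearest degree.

≈ 12°N, 169°W

Write both endpoints as unit vectors p₁, p₂ with components (cos φ cos λ, cos φ sin λ, sin φ).
The central angle between the endpoints is δ = arccos(p₁·p₂) ≈ 2.355 rad (134.9°).
Interpolate at f = 3/8 with slerp weights a = sin((1−f)δ)/sin δ ≈ 1.405, b = sin(fδ)/sin δ ≈ 1.091.
p = a·p₁ + b·p₂ ≈ (-0.959, -0.193, 0.207); φ = arcsin(p_z) ≈ 11.96°, λ = atan2(p_y, p_x) ≈ -168.64°.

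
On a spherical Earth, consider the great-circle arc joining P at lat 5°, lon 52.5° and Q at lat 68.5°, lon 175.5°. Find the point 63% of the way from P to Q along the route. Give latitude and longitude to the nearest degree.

≈ lat 61°, lon 86°

Write both endpoints as unit vectors p₁, p₂ with components (cos φ cos λ, cos φ sin λ, sin φ).
The central angle between the endpoints is δ = arccos(p₁·p₂) ≈ 1.689 rad (96.8°).
Interpolate at f = 0.63 with slerp weights a = sin((1−f)δ)/sin δ ≈ 0.589, b = sin(fδ)/sin δ ≈ 0.880.
p = a·p₁ + b·p₂ ≈ (0.036, 0.491, 0.870); φ = arcsin(p_z) ≈ 60.52°, λ = atan2(p_y, p_x) ≈ 85.86°.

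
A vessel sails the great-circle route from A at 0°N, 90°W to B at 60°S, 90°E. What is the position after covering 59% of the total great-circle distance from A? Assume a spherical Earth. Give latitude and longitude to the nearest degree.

≈ 71°S, 90°W

Write both endpoints as unit vectors p₁, p₂ with components (cos φ cos λ, cos φ sin λ, sin φ).
The central angle between the endpoints is δ = arccos(p₁·p₂) ≈ 2.094 rad (120.0°).
Interpolate at f = 0.59 with slerp weights a = sin((1−f)δ)/sin δ ≈ 0.874, b = sin(fδ)/sin δ ≈ 1.090.
p = a·p₁ + b·p₂ ≈ (0.000, -0.329, -0.944); φ = arcsin(p_z) ≈ -70.80°, λ = atan2(p_y, p_x) ≈ -90.00°.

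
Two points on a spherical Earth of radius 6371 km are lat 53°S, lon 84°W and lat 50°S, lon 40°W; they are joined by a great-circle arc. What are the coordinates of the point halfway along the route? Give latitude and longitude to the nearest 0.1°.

From cos δ = sin φ₁ sin φ₂ + cos φ₁ cos φ₂ cos Δλ, the central angle is δ ≈ 0.473 rad (27.1°).
Interpolate at f = 1/2 with slerp weights a = sin((1−f)δ)/sin δ ≈ 0.514, b = sin(fδ)/sin δ ≈ 0.514.
p = a·p₁ + b·p₂ ≈ (0.286, -0.520, -0.805); φ = arcsin(p_z) ≈ -53.59°, λ = atan2(p_y, p_x) ≈ -61.24°.

≈ lat 53.6°S, lon 61.2°W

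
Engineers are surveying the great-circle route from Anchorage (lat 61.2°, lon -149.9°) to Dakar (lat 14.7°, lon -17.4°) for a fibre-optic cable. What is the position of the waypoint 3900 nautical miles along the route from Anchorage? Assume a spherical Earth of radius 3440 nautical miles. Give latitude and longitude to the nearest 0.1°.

The haversine formula gives a central angle δ ≈ 1.663 rad (95.3°) between the endpoints. The total great-circle distance is δ·R ≈ 1.663 × 3440 ≈ 5722 nmi, so the target fraction is f = 3900/5722 ≈ 0.682.
Interpolate at f ≈ 0.682 with slerp weights a = sin((1−f)δ)/sin δ ≈ 0.507, b = sin(fδ)/sin δ ≈ 0.910.
p = a·p₁ + b·p₂ ≈ (0.628, -0.386, 0.676); φ = arcsin(p_z) ≈ 42.50°, λ = atan2(p_y, p_x) ≈ -31.55°.

≈ lat 42.5°, lon -31.5°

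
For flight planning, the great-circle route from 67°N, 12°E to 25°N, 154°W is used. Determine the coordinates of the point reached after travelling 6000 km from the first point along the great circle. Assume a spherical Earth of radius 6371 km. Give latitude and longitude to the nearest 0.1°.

Convert each endpoint to a unit vector on the sphere (x = cos φ cos λ, y = cos φ sin λ, z = sin φ).
The central angle between the endpoints is δ = arccos(p₁·p₂) ≈ 1.525 rad (87.4°). The total great-circle distance is δ·R ≈ 1.525 × 6371 ≈ 9718 km, so the target fraction is f = 6000/9718 ≈ 0.617.
Interpolate at f ≈ 0.617 with slerp weights a = sin((1−f)δ)/sin δ ≈ 0.552, b = sin(fδ)/sin δ ≈ 0.809.
p = a·p₁ + b·p₂ ≈ (-0.449, -0.277, 0.850); φ = arcsin(p_z) ≈ 58.19°, λ = atan2(p_y, p_x) ≈ -148.32°.

≈ 58.2°N, 148.3°W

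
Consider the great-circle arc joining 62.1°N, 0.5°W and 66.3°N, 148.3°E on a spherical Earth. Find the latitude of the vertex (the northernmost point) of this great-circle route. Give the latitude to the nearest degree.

The great circle lies in the plane with unit normal n̂ = (p₁ × p₂)/|p₁ × p₂|.
Here n̂_z ≈ +0.128; the vertex latitude is φ_max = arccos|n̂_z| ≈ 82.6°.

≈ 83°N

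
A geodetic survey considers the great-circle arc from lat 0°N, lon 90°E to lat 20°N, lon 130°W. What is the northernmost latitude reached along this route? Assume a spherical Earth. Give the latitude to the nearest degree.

The great circle lies in the plane with unit normal n̂ = (p₁ × p₂)/|p₁ × p₂|.
Here n̂_z ≈ +0.870; the vertex latitude is φ_max = arccos|n̂_z| ≈ 29.5°.
Check via Clairaut: cos φ_max = |cos φ₁| · sin C = cos(0.0°)·sin(60.5°) ≈ 0.870, again giving ≈ 29.5°.

≈ 30°N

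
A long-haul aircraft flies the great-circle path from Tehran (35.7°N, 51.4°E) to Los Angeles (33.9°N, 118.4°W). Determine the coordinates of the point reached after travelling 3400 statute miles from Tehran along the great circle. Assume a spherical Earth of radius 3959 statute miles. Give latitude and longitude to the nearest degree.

≈ (81°N, 0°E)

The haversine formula gives a central angle δ ≈ 1.916 rad (109.8°) between the endpoints. The total great-circle distance is δ·R ≈ 1.916 × 3959 ≈ 7583 mi, so the target fraction is f = 3400/7583 ≈ 0.448.
Interpolate at f ≈ 0.448 with slerp weights a = sin((1−f)δ)/sin δ ≈ 0.925, b = sin(fδ)/sin δ ≈ 0.804.
p = a·p₁ + b·p₂ ≈ (0.151, -0.000, 0.989); φ = arcsin(p_z) ≈ 81.30°, λ = atan2(p_y, p_x) ≈ -0.05°.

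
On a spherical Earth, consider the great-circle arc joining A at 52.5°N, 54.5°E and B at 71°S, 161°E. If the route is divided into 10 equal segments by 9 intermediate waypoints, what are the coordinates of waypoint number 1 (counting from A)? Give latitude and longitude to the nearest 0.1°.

Convert each endpoint to a unit vector on the sphere (x = cos φ cos λ, y = cos φ sin λ, z = sin φ).
The central angle between the endpoints is δ = arccos(p₁·p₂) ≈ 2.509 rad (143.7°).
Interpolate at f = 1/10 with slerp weights a = sin((1−f)δ)/sin δ ≈ 1.307, b = sin(fδ)/sin δ ≈ 0.420.
p = a·p₁ + b·p₂ ≈ (0.333, 0.692, 0.640); φ = arcsin(p_z) ≈ 39.80°, λ = atan2(p_y, p_x) ≈ 64.32°.

≈ 39.8°N, 64.3°E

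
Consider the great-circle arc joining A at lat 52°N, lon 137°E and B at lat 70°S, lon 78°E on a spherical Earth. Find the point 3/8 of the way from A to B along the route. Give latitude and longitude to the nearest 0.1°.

≈ lat 5.5°N, lon 120.5°E

From cos δ = sin φ₁ sin φ₂ + cos φ₁ cos φ₂ cos Δλ, the central angle is δ ≈ 2.255 rad (129.2°).
Interpolate at f = 3/8 with slerp weights a = sin((1−f)δ)/sin δ ≈ 1.274, b = sin(fδ)/sin δ ≈ 0.966.
p = a·p₁ + b·p₂ ≈ (-0.505, 0.858, 0.096); φ = arcsin(p_z) ≈ 5.52°, λ = atan2(p_y, p_x) ≈ 120.47°.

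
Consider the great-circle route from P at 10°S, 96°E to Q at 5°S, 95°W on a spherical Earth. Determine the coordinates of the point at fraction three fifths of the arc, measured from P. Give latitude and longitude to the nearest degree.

The haversine formula gives a central angle δ ≈ 2.817 rad (161.4°) between the endpoints.
Interpolate at f = 3/5 with slerp weights a = sin((1−f)δ)/sin δ ≈ 2.835, b = sin(fδ)/sin δ ≈ 3.117.
p = a·p₁ + b·p₂ ≈ (-0.562, -0.316, -0.764); φ = arcsin(p_z) ≈ -49.81°, λ = atan2(p_y, p_x) ≈ -150.64°.

≈ 50°S, 151°W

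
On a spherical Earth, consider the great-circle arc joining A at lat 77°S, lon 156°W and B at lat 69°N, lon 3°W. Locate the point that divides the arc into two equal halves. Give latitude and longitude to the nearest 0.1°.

From cos δ = sin φ₁ sin φ₂ + cos φ₁ cos φ₂ cos Δλ, the central angle is δ ≈ 2.949 rad (169.0°).
Interpolate at f = 1/2 with slerp weights a = sin((1−f)δ)/sin δ ≈ 5.196, b = sin(fδ)/sin δ ≈ 5.196.
p = a·p₁ + b·p₂ ≈ (0.792, -0.573, -0.212); φ = arcsin(p_z) ≈ -12.24°, λ = atan2(p_y, p_x) ≈ -35.89°.

≈ lat 12.2°S, lon 35.9°W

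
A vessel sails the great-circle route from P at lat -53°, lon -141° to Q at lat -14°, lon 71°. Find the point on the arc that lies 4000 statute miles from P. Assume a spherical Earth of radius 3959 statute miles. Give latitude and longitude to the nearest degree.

≈ lat -59°, lon 100°

The haversine formula gives a central angle δ ≈ 1.878 rad (107.6°) between the endpoints. The total great-circle distance is δ·R ≈ 1.878 × 3959 ≈ 7433 mi, so the target fraction is f = 4000/7433 ≈ 0.538.
Interpolate at f ≈ 0.538 with slerp weights a = sin((1−f)δ)/sin δ ≈ 0.800, b = sin(fδ)/sin δ ≈ 0.889.
p = a·p₁ + b·p₂ ≈ (-0.093, 0.512, -0.854); φ = arcsin(p_z) ≈ -58.62°, λ = atan2(p_y, p_x) ≈ 100.34°.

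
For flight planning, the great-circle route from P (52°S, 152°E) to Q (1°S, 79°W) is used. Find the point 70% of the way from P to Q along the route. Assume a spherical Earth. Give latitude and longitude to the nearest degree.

From cos δ = sin φ₁ sin φ₂ + cos φ₁ cos φ₂ cos Δλ, the central angle is δ ≈ 1.954 rad (111.9°).
Interpolate at f = 0.70 with slerp weights a = sin((1−f)δ)/sin δ ≈ 0.596, b = sin(fδ)/sin δ ≈ 1.056.
p = a·p₁ + b·p₂ ≈ (-0.123, -0.864, -0.488); φ = arcsin(p_z) ≈ -29.23°, λ = atan2(p_y, p_x) ≈ -98.08°.

≈ (29°S, 98°W)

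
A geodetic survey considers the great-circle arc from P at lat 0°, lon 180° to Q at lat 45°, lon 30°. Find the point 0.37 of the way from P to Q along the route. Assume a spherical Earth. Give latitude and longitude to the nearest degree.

≈ lat 41°, lon 154°

Write both endpoints as unit vectors p₁, p₂ with components (cos φ cos λ, cos φ sin λ, sin φ).
The central angle between the endpoints is δ = arccos(p₁·p₂) ≈ 2.230 rad (127.8°).
Interpolate at f = 0.37 with slerp weights a = sin((1−f)δ)/sin δ ≈ 1.248, b = sin(fδ)/sin δ ≈ 0.929.
p = a·p₁ + b·p₂ ≈ (-0.679, 0.329, 0.657); φ = arcsin(p_z) ≈ 41.07°, λ = atan2(p_y, p_x) ≈ 154.17°.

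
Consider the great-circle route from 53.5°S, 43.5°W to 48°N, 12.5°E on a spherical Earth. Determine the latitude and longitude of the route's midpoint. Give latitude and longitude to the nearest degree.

Write both endpoints as unit vectors p₁, p₂ with components (cos φ cos λ, cos φ sin λ, sin φ).
The central angle between the endpoints is δ = arccos(p₁·p₂) ≈ 1.955 rad (112.0°).
Interpolate at f = 1/2 with slerp weights a = sin((1−f)δ)/sin δ ≈ 0.894, b = sin(fδ)/sin δ ≈ 0.894.
p = a·p₁ + b·p₂ ≈ (0.970, -0.237, -0.054); φ = arcsin(p_z) ≈ -3.11°, λ = atan2(p_y, p_x) ≈ -13.71°.

≈ 3°S, 14°W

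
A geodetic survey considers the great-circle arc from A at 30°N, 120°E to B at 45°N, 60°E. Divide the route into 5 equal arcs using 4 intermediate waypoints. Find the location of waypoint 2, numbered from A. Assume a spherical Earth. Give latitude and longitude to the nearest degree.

≈ 40°N, 99°E

From cos δ = sin φ₁ sin φ₂ + cos φ₁ cos φ₂ cos Δλ, the central angle is δ ≈ 0.850 rad (48.7°).
Interpolate at f = 2/5 with slerp weights a = sin((1−f)δ)/sin δ ≈ 0.650, b = sin(fδ)/sin δ ≈ 0.444.
p = a·p₁ + b·p₂ ≈ (-0.124, 0.759, 0.639); φ = arcsin(p_z) ≈ 39.70°, λ = atan2(p_y, p_x) ≈ 99.31°.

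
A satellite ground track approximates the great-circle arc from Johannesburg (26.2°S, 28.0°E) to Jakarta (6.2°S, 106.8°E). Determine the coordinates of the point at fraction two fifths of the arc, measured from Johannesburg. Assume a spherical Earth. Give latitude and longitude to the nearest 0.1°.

The haversine formula gives a central angle δ ≈ 1.348 rad (77.2°) between the endpoints.
Interpolate at f = 2/5 with slerp weights a = sin((1−f)δ)/sin δ ≈ 0.742, b = sin(fδ)/sin δ ≈ 0.526.
p = a·p₁ + b·p₂ ≈ (0.436, 0.814, -0.384); φ = arcsin(p_z) ≈ -22.60°, λ = atan2(p_y, p_x) ≈ 61.79°.

≈ (22.6°S, 61.8°E)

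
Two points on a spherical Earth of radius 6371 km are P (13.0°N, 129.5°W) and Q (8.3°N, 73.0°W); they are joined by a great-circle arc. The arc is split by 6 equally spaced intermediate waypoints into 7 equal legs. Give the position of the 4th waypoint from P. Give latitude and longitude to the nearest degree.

≈ (12°N, 97°W)

Write both endpoints as unit vectors p₁, p₂ with components (cos φ cos λ, cos φ sin λ, sin φ).
The central angle between the endpoints is δ = arccos(p₁·p₂) ≈ 0.971 rad (55.6°).
Interpolate at f = 4/7 with slerp weights a = sin((1−f)δ)/sin δ ≈ 0.490, b = sin(fδ)/sin δ ≈ 0.638.
p = a·p₁ + b·p₂ ≈ (-0.119, -0.972, 0.202); φ = arcsin(p_z) ≈ 11.67°, λ = atan2(p_y, p_x) ≈ -96.97°.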